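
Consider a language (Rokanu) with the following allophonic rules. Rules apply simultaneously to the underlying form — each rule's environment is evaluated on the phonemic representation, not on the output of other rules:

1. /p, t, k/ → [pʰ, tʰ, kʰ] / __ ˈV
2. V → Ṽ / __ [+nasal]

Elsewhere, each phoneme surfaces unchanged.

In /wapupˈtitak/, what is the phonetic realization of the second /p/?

/p/ (between /u/ and /t/) fails the environment for rule 1, so it stays [p].

[p]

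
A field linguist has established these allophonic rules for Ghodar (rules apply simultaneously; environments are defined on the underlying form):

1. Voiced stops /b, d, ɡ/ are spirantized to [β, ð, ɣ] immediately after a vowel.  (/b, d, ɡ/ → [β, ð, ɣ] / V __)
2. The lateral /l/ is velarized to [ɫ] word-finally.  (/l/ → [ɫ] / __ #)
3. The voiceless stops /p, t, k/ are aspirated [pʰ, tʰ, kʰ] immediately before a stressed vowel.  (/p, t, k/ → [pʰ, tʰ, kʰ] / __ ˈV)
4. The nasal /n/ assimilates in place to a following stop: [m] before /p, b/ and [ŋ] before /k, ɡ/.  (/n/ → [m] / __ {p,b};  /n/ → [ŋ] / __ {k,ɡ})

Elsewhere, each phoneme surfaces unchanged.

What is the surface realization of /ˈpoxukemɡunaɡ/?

/p/ (word-initial): immediately before a stressed vowel, so rule 3 applies → [pʰ].
/o/ — not in any rule's target class → [o].
/x/ (between /o/ and /u/): no rule targets it → [x].
/u/ stays [u].
/k/ (between /u/ and /e/) is in the target of rule 3 but the environment (immediately before a stressed vowel) is not met → [k].
/e/ (between /k/ and /m/): no rule targets it → [e].
/m/ stays [m].
/ɡ/ (between /m/ and /u/) is in the target of rule 1 but the environment (immediately after a vowel) is not met → [ɡ].
/u/ (between /ɡ/ and /n/) is unaffected → [u].
/n/ (between /u/ and /a/) fails the environment for rule 4, so it stays [n].
/a/ — not in any rule's target class → [a].
Rule 1 applies to /ɡ/ (word-final: immediately after a vowel) → [ɣ].

[ˈpʰoxukemɡunaɣ]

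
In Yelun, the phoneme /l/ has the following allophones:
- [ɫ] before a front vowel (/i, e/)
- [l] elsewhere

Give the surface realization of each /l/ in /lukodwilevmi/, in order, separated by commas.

Occurrence 1 (position 1): no conditioning environment matches → elsewhere allophone [l].
Occurrence 2 (position 8): before a front vowel (/i, e/) → [ɫ].

[l], [ɫ]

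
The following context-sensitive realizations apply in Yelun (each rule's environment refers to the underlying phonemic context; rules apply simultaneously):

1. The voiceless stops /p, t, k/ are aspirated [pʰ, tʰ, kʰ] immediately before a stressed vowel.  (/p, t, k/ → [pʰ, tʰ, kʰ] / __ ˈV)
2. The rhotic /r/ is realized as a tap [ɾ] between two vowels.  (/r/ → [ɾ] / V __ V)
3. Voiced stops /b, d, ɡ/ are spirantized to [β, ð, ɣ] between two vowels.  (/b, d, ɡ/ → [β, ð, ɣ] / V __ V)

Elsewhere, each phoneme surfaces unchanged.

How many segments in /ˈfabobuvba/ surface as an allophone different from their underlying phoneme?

2

Segments that undergo a rule: /b/ → [β] (rule 3); /b/ → [β] (rule 3).
All other segments surface unchanged.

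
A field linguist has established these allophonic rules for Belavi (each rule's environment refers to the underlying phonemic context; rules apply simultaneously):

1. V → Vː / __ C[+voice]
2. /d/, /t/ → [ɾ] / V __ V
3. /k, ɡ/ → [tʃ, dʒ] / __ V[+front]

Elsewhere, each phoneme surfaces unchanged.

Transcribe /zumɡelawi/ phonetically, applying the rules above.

/u/ (between /z/ and /m/) occurs before a voiced consonant → [uː] by rule 1.
/ɡ/ (between /m/ and /e/): before a front vowel, so rule 3 applies → [dʒ].
/e/ (between /ɡ/ and /l/) occurs before a voiced consonant → [eː] by rule 1.
/a/ meets the environment for rule 1 (before a voiced consonant) → [aː].
/i/ (word-final) fails the environment for rule 1, so it stays [i].

[zuːmdʒeːlaːwi]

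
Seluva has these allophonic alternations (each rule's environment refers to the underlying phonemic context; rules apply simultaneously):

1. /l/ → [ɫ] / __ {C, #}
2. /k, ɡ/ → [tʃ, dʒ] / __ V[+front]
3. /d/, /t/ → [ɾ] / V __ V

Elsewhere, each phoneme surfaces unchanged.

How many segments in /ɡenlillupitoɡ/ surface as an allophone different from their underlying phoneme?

Segments that undergo a rule: /ɡ/ → [dʒ] (rule 2); /l/ → [ɫ] (rule 1); /t/ → [ɾ] (rule 3).
All other segments surface unchanged.

3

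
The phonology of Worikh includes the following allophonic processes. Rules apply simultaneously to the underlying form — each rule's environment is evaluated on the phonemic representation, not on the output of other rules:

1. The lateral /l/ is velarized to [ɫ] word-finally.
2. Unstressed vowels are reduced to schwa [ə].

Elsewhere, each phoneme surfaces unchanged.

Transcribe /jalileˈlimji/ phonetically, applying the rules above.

/j/ (word-initial): no rule targets it → [j].
Rule 2 applies to /a/ (between /j/ and /l/: in an unstressed syllable) → [ə].
/l/ (between /a/ and /i/) fails the environment for rule 1, so it stays [l].
/i/ (between /l/ and /l/) occurs in an unstressed syllable → [ə] by rule 2.
/l/ — between /i/ and /e/; rule 1 does not apply here → [l].
/e/ (between /l/ and /l/): in an unstressed syllable, so rule 2 applies → [ə].
/l/ — between /e/ and /i/; rule 1 does not apply here → [l].
/i/ (between /l/ and /m/): rule 2 targets it, but not in an unstressed syllable → unchanged [i].
/m/ — not in any rule's target class → [m].
/j/ — not in any rule's target class → [j].
/i/ (word-final) occurs in an unstressed syllable → [ə] by rule 2.

[jələləˈlimjə]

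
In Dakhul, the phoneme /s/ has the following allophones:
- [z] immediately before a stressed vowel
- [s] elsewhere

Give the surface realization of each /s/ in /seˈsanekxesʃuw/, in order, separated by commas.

[s], [z], [s]

Occurrence 1 (position 1): no conditioning environment matches → elsewhere allophone [s].
Occurrence 2 (position 3): immediately before a stressed vowel → [z].
Occurrence 3 (position 10): no conditioning environment matches → elsewhere allophone [s].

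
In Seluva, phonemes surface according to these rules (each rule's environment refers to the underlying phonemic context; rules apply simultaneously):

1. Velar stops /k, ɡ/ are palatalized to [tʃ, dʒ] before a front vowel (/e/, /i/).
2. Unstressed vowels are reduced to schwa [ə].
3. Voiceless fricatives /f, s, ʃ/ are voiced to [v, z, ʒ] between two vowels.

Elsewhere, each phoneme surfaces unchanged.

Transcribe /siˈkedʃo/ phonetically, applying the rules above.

/s/ (word-initial): rule 3 targets it, but not between two vowels → unchanged [s].
Rule 2 applies to /i/ (between /s/ and /k/: in an unstressed syllable) → [ə].
/k/ (between /i/ and /e/): before a front vowel, so rule 1 applies → [tʃ].
/e/ (between /k/ and /d/): rule 2 targets it, but not in an unstressed syllable → unchanged [e].
/ʃ/ (between /d/ and /o/) is in the target of rule 3 but the environment (between two vowels) is not met → [ʃ].
Rule 2 applies to /o/ (word-final: in an unstressed syllable) → [ə].

[səˈtʃedʃə]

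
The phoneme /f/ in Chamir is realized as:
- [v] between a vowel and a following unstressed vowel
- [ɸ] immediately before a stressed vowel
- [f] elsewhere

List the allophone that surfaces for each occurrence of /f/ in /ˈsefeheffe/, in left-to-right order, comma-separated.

[v], [f], [f]

Occurrence 1 (position 3): between a vowel and a following unstressed vowel → [v].
Occurrence 2 (position 7): no conditioning environment matches → elsewhere allophone [f].
Occurrence 3 (position 8): no conditioning environment matches → elsewhere allophone [f].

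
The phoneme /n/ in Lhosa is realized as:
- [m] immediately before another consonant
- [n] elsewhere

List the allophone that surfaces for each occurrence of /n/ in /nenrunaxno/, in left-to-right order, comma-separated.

Occurrence 1 (position 1): no conditioning environment matches → elsewhere allophone [n].
Occurrence 2 (position 3): immediately before another consonant → [m].
Occurrence 3 (position 6): no conditioning environment matches → elsewhere allophone [n].
Occurrence 4 (position 9): no conditioning environment matches → elsewhere allophone [n].

[n], [m], [n], [n]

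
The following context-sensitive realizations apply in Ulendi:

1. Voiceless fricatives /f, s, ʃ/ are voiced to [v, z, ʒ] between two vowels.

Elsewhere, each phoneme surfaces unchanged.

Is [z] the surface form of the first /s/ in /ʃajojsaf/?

/s/ (between /j/ and /a/) fails the environment for rule 1, so it stays [s].
The actual realization is [s], not [z].

No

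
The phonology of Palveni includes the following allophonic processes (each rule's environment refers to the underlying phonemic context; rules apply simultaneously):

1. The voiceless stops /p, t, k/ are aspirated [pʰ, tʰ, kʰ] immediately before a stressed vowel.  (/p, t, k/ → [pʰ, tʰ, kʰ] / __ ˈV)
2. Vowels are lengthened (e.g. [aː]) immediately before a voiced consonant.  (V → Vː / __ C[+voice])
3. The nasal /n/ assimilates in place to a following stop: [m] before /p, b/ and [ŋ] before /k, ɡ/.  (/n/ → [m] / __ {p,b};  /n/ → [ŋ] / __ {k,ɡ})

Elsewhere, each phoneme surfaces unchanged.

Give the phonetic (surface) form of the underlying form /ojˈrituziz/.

Rule 2 applies to /o/ (word-initial: before a voiced consonant) → [oː].
/j/ stays [j].
/r/ (between /j/ and /i/) is unaffected → [r].
/i/ (between /r/ and /t/) fails the environment for rule 2, so it stays [i].
/t/ — between /i/ and /u/; rule 1 does not apply here → [t].
/u/ (between /t/ and /z/): before a voiced consonant, so rule 2 applies → [uː].
/z/ stays [z].
/i/ — between /z/ and /z/, before a voiced consonant — surfaces as [iː] (rule 2).
/z/ — not in any rule's target class → [z].

[oːjˈrituːziːz]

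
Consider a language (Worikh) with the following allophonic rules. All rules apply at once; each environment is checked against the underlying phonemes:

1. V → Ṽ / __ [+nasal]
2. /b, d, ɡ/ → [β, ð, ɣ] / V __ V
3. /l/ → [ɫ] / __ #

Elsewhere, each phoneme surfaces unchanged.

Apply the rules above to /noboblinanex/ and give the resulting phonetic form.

/n/ (word-initial): no rule targets it → [n].
/o/ — between /n/ and /b/; rule 1 does not apply here → [o].
/b/ (between /o/ and /o/) occurs between two vowels → [β] by rule 2.
/o/ (between /b/ and /b/): rule 1 targets it, but not before a nasal consonant → unchanged [o].
/b/ (between /o/ and /l/) fails the environment for rule 2, so it stays [b].
/l/ (between /b/ and /i/) is in the target of rule 3 but the environment (word-finally) is not met → [l].
/i/ — between /l/ and /n/, before a nasal consonant — surfaces as [ĩ] (rule 1).
/n/ — not in any rule's target class → [n].
/a/ (between /n/ and /n/) occurs before a nasal consonant → [ã] by rule 1.
/n/ — not in any rule's target class → [n].
/e/ (between /n/ and /x/) fails the environment for rule 1, so it stays [e].
/x/ (word-final) is unaffected → [x].

[noβoblĩnãnex]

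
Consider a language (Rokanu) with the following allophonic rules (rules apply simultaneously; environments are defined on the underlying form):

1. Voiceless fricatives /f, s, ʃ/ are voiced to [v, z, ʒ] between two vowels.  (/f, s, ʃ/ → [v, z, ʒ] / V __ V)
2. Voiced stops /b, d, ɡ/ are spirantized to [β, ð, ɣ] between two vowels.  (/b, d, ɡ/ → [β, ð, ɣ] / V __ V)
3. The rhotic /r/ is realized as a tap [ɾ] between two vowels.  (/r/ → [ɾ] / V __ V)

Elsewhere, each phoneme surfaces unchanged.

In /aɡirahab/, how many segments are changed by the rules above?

2

Segments that undergo a rule: /ɡ/ → [ɣ] (rule 2); /r/ → [ɾ] (rule 3).
All other segments surface unchanged.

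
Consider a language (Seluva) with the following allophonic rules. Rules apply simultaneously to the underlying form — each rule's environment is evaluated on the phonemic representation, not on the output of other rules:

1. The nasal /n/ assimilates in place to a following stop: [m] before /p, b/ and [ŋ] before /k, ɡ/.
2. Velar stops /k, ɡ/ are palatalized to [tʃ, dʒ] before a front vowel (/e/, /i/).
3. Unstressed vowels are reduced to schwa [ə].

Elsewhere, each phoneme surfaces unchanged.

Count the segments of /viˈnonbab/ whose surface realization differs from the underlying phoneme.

3

Segments that undergo a rule: /i/ → [ə] (rule 3); /n/ → [m] (rule 1); /a/ → [ə] (rule 3).
All other segments surface unchanged.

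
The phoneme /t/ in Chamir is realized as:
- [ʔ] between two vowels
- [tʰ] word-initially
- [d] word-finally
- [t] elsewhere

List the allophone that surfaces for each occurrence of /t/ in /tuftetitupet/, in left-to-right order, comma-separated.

[tʰ], [t], [ʔ], [ʔ], [d]

Occurrence 1 (position 1): word-initially → [tʰ].
Occurrence 2 (position 4): no conditioning environment matches → elsewhere allophone [t].
Occurrence 3 (position 6): between two vowels → [ʔ].
Occurrence 4 (position 8): between two vowels → [ʔ].
Occurrence 5 (position 12): word-finally → [d].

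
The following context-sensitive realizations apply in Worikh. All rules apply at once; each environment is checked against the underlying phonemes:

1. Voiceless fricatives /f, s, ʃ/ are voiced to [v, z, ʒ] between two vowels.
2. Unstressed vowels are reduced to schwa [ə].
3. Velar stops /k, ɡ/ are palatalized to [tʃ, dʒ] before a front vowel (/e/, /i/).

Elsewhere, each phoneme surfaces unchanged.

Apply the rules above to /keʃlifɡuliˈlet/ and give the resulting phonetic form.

[tʃəʃləfɡələˈlet]

/k/ — word-initial, before a front vowel — surfaces as [tʃ] (rule 3).
/e/ meets the environment for rule 2 (in an unstressed syllable) → [ə].
/ʃ/ (between /e/ and /l/) is in the target of rule 1 but the environment (between two vowels) is not met → [ʃ].
/l/ (between /ʃ/ and /i/) is unaffected → [l].
/i/ (between /l/ and /f/): in an unstressed syllable, so rule 2 applies → [ə].
/f/ (between /i/ and /ɡ/): rule 1 targets it, but not between two vowels → unchanged [f].
/ɡ/ (between /f/ and /u/): rule 3 targets it, but not before a front vowel → unchanged [ɡ].
/u/ — between /ɡ/ and /l/, in an unstressed syllable — surfaces as [ə] (rule 2).
/l/ (between /u/ and /i/): no rule targets it → [l].
/i/ (between /l/ and /l/) occurs in an unstressed syllable → [ə] by rule 2.
/l/ (between /i/ and /e/): no rule targets it → [l].
/e/ (between /l/ and /t/): rule 2 targets it, but not in an unstressed syllable → unchanged [e].
/t/ stays [t].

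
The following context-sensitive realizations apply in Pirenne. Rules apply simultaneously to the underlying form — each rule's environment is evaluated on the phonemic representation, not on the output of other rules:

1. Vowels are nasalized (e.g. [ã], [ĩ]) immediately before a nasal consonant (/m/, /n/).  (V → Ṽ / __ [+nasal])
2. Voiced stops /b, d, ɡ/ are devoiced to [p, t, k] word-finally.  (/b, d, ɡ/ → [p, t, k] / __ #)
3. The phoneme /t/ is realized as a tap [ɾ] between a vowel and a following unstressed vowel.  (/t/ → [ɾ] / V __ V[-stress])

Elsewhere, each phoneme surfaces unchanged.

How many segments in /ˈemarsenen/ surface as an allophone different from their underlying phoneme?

Segments that undergo a rule: /e/ → [ẽ] (rule 1); /e/ → [ẽ] (rule 1); /e/ → [ẽ] (rule 1).
All other segments surface unchanged.

3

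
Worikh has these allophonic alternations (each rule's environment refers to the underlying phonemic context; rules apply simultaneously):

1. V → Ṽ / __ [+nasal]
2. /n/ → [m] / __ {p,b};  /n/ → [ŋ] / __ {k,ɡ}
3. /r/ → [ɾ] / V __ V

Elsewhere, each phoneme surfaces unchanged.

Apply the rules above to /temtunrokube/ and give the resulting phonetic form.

[tẽmtũnrokube]

/t/ (word-initial): no rule targets it → [t].
/e/ (between /t/ and /m/) occurs before a nasal consonant → [ẽ] by rule 1.
/m/ stays [m].
/t/ stays [t].
/u/ (between /t/ and /n/) occurs before a nasal consonant → [ũ] by rule 1.
/n/ (between /u/ and /r/) is in the target of rule 2 but the environment (before a labial or velar stop) is not met → [n].
/r/ (between /n/ and /o/): rule 3 targets it, but not between two vowels → unchanged [r].
/o/ (between /r/ and /k/) is in the target of rule 1 but the environment (before a nasal consonant) is not met → [o].
/k/ — not in any rule's target class → [k].
/u/ — between /k/ and /b/; rule 1 does not apply here → [u].
/b/ (between /u/ and /e/): no rule targets it → [b].
/e/ (word-final): rule 1 targets it, but not before a nasal consonant → unchanged [e].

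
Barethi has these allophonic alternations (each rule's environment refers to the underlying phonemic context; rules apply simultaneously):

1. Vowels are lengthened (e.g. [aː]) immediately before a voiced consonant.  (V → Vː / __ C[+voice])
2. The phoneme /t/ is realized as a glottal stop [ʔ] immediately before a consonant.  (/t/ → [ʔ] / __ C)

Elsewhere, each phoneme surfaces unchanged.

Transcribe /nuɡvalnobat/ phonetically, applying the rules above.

/n/ — not in any rule's target class → [n].
/u/ — between /n/ and /ɡ/, before a voiced consonant — surfaces as [uː] (rule 1).
/ɡ/ — not in any rule's target class → [ɡ].
/v/ — not in any rule's target class → [v].
/a/ (between /v/ and /l/) occurs before a voiced consonant → [aː] by rule 1.
/l/ stays [l].
/n/ (between /l/ and /o/): no rule targets it → [n].
Rule 1 applies to /o/ (between /n/ and /b/: before a voiced consonant) → [oː].
/b/ (between /o/ and /a/): no rule targets it → [b].
/a/ — between /b/ and /t/; rule 1 does not apply here → [a].
/t/ (word-final) fails the environment for rule 2, so it stays [t].

[nuːɡvaːlnoːbat]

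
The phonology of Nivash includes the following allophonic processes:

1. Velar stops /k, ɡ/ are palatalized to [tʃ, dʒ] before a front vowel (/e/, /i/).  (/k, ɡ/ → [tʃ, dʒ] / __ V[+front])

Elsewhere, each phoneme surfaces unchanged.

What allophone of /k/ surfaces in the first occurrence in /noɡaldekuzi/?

/k/ — between /e/ and /u/; rule 1 does not apply here → [k].

[k]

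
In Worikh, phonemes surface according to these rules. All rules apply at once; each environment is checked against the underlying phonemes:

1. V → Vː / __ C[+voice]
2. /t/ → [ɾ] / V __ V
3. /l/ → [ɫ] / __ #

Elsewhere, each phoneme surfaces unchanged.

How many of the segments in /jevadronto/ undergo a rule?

3

Segments that undergo a rule: /e/ → [eː] (rule 1); /a/ → [aː] (rule 1); /o/ → [oː] (rule 1).
All other segments surface unchanged.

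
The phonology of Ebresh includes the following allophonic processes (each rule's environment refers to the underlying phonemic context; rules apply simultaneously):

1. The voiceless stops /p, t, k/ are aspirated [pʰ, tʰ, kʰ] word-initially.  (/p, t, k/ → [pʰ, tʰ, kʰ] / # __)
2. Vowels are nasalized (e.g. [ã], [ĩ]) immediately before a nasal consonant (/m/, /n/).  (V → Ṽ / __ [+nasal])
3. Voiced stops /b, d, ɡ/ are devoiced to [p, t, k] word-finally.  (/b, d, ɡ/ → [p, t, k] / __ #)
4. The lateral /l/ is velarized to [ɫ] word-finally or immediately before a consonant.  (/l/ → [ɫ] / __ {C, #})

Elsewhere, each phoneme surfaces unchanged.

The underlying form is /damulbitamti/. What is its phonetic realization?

/d/ (word-initial) fails the environment for rule 3, so it stays [d].
/a/ (between /d/ and /m/) occurs before a nasal consonant → [ã] by rule 2.
/m/ stays [m].
/u/ (between /m/ and /l/) fails the environment for rule 2, so it stays [u].
/l/ meets the environment for rule 4 (word-finally or immediately before a consonant) → [ɫ].
/b/ (between /l/ and /i/): rule 3 targets it, but not word-finally → unchanged [b].
/i/ (between /b/ and /t/) fails the environment for rule 2, so it stays [i].
/t/ (between /i/ and /a/): rule 1 targets it, but not word-initially → unchanged [t].
/a/ (between /t/ and /m/): before a nasal consonant, so rule 2 applies → [ã].
/m/ stays [m].
/t/ (between /m/ and /i/) is in the target of rule 1 but the environment (word-initially) is not met → [t].
/i/ — word-final; rule 2 does not apply here → [i].

[dãmuɫbitãmti]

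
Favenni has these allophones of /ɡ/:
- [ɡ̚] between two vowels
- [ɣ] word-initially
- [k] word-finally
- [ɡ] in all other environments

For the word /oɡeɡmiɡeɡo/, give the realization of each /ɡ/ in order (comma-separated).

Occurrence 1 (position 2): between two vowels → [ɡ̚].
Occurrence 2 (position 4): no conditioning environment matches → elsewhere allophone [ɡ].
Occurrence 3 (position 7): between two vowels → [ɡ̚].
Occurrence 4 (position 9): between two vowels → [ɡ̚].

[ɡ̚], [ɡ], [ɡ̚], [ɡ̚]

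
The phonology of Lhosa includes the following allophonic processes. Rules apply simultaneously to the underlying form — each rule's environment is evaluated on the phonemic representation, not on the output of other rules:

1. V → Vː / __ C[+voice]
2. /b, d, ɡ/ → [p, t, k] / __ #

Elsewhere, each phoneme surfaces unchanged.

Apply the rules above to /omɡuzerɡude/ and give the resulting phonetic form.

[oːmɡuːzeːrɡuːde]

Rule 1 applies to /o/ (word-initial: before a voiced consonant) → [oː].
/m/ (between /o/ and /ɡ/): no rule targets it → [m].
/ɡ/ (between /m/ and /u/) fails the environment for rule 2, so it stays [ɡ].
/u/ (between /ɡ/ and /z/) occurs before a voiced consonant → [uː] by rule 1.
/z/ — not in any rule's target class → [z].
/e/ (between /z/ and /r/) occurs before a voiced consonant → [eː] by rule 1.
/r/ stays [r].
/ɡ/ (between /r/ and /u/): rule 2 targets it, but not word-finally → unchanged [ɡ].
/u/ (between /ɡ/ and /d/) occurs before a voiced consonant → [uː] by rule 1.
/d/ — between /u/ and /e/; rule 2 does not apply here → [d].
/e/ — word-final; rule 1 does not apply here → [e].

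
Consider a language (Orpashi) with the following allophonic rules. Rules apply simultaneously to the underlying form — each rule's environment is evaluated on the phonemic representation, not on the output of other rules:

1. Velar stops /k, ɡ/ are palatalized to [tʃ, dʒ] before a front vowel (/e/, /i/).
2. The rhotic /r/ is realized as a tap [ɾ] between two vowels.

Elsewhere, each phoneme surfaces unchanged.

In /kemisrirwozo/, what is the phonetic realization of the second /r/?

/r/ (between /i/ and /w/): rule 2 targets it, but not between two vowels → unchanged [r].

[r]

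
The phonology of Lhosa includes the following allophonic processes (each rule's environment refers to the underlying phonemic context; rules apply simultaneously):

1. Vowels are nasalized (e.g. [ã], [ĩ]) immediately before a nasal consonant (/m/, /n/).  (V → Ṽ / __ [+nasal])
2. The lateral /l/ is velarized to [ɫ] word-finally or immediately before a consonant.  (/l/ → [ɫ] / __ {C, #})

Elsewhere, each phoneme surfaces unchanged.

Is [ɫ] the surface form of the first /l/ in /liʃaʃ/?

/l/ (word-initial) is in the target of rule 2 but the environment (word-finally or immediately before a consonant) is not met → [l].
The actual realization is [l], not [ɫ].

No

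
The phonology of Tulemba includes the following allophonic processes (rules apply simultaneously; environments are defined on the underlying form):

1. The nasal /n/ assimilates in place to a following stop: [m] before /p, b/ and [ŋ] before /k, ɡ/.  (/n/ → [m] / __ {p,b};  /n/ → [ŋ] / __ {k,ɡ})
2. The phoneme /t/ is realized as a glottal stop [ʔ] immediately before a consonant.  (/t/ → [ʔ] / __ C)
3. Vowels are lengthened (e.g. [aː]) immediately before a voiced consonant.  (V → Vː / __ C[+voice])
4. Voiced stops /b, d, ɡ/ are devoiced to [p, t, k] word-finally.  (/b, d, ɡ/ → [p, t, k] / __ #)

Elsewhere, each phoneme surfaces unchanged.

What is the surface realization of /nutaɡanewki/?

[nutaːɡaːneːwki]

/n/ (word-initial) fails the environment for rule 1, so it stays [n].
/u/ (between /n/ and /t/): rule 3 targets it, but not before a voiced consonant → unchanged [u].
/t/ (between /u/ and /a/) is in the target of rule 2 but the environment (immediately before a consonant) is not met → [t].
/a/ (between /t/ and /ɡ/): before a voiced consonant, so rule 3 applies → [aː].
/ɡ/ (between /a/ and /a/) is in the target of rule 4 but the environment (word-finally) is not met → [ɡ].
/a/ (between /ɡ/ and /n/) occurs before a voiced consonant → [aː] by rule 3.
/n/ (between /a/ and /e/): rule 1 targets it, but not before a labial or velar stop → unchanged [n].
/e/ (between /n/ and /w/) occurs before a voiced consonant → [eː] by rule 3.
/i/ — word-final; rule 3 does not apply here → [i].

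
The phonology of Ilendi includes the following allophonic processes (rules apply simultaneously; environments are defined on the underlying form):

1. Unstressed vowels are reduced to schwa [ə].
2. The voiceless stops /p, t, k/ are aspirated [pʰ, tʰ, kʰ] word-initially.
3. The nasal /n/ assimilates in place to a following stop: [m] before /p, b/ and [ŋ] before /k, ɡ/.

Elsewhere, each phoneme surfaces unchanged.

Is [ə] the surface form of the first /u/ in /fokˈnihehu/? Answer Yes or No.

Yes

/u/ (word-final) occurs in an unstressed syllable → [ə] by rule 1.
The actual realization is [ə], which matches [ə].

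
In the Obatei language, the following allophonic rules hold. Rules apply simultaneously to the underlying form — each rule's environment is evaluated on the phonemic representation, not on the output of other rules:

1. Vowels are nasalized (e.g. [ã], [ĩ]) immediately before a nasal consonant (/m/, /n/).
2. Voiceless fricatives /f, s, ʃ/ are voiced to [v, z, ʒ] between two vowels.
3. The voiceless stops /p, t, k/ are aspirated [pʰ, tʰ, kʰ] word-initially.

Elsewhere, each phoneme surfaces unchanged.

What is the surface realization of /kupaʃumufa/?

/k/ (word-initial) occurs word-initially → [kʰ] by rule 3.
/u/ (between /k/ and /p/): rule 1 targets it, but not before a nasal consonant → unchanged [u].
/p/ (between /u/ and /a/) fails the environment for rule 3, so it stays [p].
/a/ — between /p/ and /ʃ/; rule 1 does not apply here → [a].
/ʃ/ meets the environment for rule 2 (between two vowels) → [ʒ].
/u/ (between /ʃ/ and /m/) occurs before a nasal consonant → [ũ] by rule 1.
/m/ (between /u/ and /u/): no rule targets it → [m].
/u/ — between /m/ and /f/; rule 1 does not apply here → [u].
/f/ — between /u/ and /a/, between two vowels — surfaces as [v] (rule 2).
/a/ (word-final): rule 1 targets it, but not before a nasal consonant → unchanged [a].

[kʰupaʒũmuva]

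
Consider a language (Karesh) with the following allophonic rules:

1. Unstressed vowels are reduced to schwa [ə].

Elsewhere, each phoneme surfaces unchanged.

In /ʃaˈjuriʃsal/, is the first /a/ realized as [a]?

/a/ — between /ʃ/ and /j/, in an unstressed syllable — surfaces as [ə] (rule 1).
The actual realization is [ə], not [a].

No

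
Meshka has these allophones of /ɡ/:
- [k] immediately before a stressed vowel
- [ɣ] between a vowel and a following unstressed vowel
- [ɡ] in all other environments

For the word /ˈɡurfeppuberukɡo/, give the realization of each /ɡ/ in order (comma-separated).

[k], [ɡ]

Occurrence 1 (position 1): immediately before a stressed vowel → [k].
Occurrence 2 (position 14): no conditioning environment matches → elsewhere allophone [ɡ].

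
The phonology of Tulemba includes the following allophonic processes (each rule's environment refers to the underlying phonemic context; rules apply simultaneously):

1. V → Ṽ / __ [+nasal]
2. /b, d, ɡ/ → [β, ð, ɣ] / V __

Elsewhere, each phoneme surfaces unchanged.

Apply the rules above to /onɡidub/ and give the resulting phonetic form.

[õnɡiðuβ]

/o/ meets the environment for rule 1 (before a nasal consonant) → [õ].
/ɡ/ (between /n/ and /i/) fails the environment for rule 2, so it stays [ɡ].
/i/ (between /ɡ/ and /d/): rule 1 targets it, but not before a nasal consonant → unchanged [i].
/d/ — between /i/ and /u/, immediately after a vowel — surfaces as [ð] (rule 2).
/u/ (between /d/ and /b/) fails the environment for rule 1, so it stays [u].
Rule 2 applies to /b/ (word-final: immediately after a vowel) → [β].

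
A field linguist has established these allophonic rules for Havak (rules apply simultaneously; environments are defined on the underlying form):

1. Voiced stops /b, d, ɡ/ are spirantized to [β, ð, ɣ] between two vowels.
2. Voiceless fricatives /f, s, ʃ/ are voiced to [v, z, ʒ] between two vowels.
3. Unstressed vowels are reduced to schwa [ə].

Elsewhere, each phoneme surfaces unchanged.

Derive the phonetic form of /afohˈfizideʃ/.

[əvəhˈfizəðəʃ]

/a/ (word-initial): in an unstressed syllable, so rule 3 applies → [ə].
/f/ (between /a/ and /o/): between two vowels, so rule 2 applies → [v].
/o/ (between /f/ and /h/) occurs in an unstressed syllable → [ə] by rule 3.
/f/ (between /h/ and /i/) is in the target of rule 2 but the environment (between two vowels) is not met → [f].
/i/ (between /f/ and /z/) fails the environment for rule 3, so it stays [i].
/i/ (between /z/ and /d/): in an unstressed syllable, so rule 3 applies → [ə].
Rule 1 applies to /d/ (between /i/ and /e/: between two vowels) → [ð].
/e/ (between /d/ and /ʃ/): in an unstressed syllable, so rule 3 applies → [ə].
/ʃ/ (word-final): rule 2 targets it, but not between two vowels → unchanged [ʃ].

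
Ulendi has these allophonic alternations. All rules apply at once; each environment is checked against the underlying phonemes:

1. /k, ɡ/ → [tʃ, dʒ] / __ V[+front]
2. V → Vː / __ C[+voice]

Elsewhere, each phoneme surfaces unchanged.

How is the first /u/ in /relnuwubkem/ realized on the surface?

[uː]

/u/ meets the environment for rule 2 (before a voiced consonant) → [uː].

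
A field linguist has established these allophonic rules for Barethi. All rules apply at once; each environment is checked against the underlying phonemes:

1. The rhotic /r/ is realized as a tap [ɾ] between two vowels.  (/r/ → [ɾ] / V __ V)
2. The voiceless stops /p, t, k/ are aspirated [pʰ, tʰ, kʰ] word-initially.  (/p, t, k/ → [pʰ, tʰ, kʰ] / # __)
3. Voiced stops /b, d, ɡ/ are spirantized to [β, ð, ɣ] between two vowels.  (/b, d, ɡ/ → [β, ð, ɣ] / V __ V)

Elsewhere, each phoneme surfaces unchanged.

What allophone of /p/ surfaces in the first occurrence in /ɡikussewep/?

/p/ — word-final; rule 2 does not apply here → [p].

[p]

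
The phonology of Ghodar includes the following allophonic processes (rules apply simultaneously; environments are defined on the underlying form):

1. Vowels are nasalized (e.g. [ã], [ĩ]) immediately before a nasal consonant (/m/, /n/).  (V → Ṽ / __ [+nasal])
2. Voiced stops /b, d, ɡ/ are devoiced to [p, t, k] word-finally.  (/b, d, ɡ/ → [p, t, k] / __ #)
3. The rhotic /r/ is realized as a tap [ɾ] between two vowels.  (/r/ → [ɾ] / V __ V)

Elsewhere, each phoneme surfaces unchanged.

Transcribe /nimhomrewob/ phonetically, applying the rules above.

[nĩmhõmrewop]

/n/ (word-initial) is unaffected → [n].
/i/ meets the environment for rule 1 (before a nasal consonant) → [ĩ].
/m/ (between /i/ and /h/): no rule targets it → [m].
/h/ (between /m/ and /o/) is unaffected → [h].
/o/ (between /h/ and /m/): before a nasal consonant, so rule 1 applies → [õ].
/m/ — not in any rule's target class → [m].
/r/ (between /m/ and /e/): rule 3 targets it, but not between two vowels → unchanged [r].
/e/ (between /r/ and /w/): rule 1 targets it, but not before a nasal consonant → unchanged [e].
/w/ — not in any rule's target class → [w].
/o/ — between /w/ and /b/; rule 1 does not apply here → [o].
/b/ (word-final): word-finally, so rule 2 applies → [p].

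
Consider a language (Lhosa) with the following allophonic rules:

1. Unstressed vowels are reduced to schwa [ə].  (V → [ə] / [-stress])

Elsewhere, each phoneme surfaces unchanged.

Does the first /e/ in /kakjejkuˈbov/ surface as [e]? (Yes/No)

/e/ — between /j/ and /j/, in an unstressed syllable — surfaces as [ə] (rule 1).
The actual realization is [ə], not [e].

No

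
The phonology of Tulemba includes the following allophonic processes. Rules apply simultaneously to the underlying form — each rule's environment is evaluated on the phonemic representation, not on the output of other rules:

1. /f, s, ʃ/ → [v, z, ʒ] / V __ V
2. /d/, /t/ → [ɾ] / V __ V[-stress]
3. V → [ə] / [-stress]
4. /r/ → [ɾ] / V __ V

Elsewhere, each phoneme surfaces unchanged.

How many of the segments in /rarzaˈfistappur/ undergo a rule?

5

Segments that undergo a rule: /a/ → [ə] (rule 3); /a/ → [ə] (rule 3); /f/ → [v] (rule 1); /a/ → [ə] (rule 3); /u/ → [ə] (rule 3).
All other segments surface unchanged.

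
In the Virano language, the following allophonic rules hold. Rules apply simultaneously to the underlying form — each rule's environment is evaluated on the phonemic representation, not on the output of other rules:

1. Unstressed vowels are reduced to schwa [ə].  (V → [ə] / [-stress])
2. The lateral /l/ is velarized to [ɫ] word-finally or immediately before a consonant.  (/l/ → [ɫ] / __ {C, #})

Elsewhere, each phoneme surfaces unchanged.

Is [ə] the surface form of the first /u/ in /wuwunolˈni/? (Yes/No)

Yes

/u/ meets the environment for rule 1 (in an unstressed syllable) → [ə].
The actual realization is [ə], which matches [ə].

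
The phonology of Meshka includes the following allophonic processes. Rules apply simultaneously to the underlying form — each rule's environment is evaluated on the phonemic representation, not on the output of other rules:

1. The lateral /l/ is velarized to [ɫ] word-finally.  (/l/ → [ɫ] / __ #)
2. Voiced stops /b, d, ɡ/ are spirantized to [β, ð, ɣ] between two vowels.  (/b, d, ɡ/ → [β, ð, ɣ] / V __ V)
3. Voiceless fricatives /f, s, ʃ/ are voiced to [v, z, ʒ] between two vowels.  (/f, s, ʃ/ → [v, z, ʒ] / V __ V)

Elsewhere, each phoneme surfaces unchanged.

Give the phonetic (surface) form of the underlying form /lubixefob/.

[luβixevob]

/l/ (word-initial) fails the environment for rule 1, so it stays [l].
/b/ (between /u/ and /i/) occurs between two vowels → [β] by rule 2.
/f/ (between /e/ and /o/) occurs between two vowels → [v] by rule 3.
/b/ (word-final) fails the environment for rule 2, so it stays [b].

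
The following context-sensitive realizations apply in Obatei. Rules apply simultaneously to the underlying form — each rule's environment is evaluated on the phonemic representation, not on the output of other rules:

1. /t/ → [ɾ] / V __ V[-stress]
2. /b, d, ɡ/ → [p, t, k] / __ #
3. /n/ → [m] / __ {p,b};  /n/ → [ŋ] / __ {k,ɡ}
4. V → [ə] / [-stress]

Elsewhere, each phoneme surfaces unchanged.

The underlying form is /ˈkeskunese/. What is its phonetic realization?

/k/ — not in any rule's target class → [k].
/e/ (between /k/ and /s/): rule 4 targets it, but not in an unstressed syllable → unchanged [e].
/s/ — not in any rule's target class → [s].
/k/ (between /s/ and /u/): no rule targets it → [k].
/u/ — between /k/ and /n/, in an unstressed syllable — surfaces as [ə] (rule 4).
/n/ (between /u/ and /e/): rule 3 targets it, but not before a labial or velar stop → unchanged [n].
/e/ meets the environment for rule 4 (in an unstressed syllable) → [ə].
/s/ (between /e/ and /e/) is unaffected → [s].
/e/ meets the environment for rule 4 (in an unstressed syllable) → [ə].

[ˈkeskənəsə]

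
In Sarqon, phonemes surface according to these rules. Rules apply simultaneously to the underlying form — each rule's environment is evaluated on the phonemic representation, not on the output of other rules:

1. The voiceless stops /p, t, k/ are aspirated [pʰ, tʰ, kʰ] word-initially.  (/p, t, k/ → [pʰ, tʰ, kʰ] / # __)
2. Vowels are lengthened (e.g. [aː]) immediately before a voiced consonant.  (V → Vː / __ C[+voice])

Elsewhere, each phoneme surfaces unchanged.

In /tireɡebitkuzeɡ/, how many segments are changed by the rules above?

6

Segments that undergo a rule: /t/ → [tʰ] (rule 1); /i/ → [iː] (rule 2); /e/ → [eː] (rule 2); /e/ → [eː] (rule 2); /u/ → [uː] (rule 2); /e/ → [eː] (rule 2).
All other segments surface unchanged.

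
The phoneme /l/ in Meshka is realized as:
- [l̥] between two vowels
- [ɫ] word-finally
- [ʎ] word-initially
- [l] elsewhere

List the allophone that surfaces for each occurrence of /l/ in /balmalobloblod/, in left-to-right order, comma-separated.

[l], [l̥], [l], [l]

Occurrence 1 (position 3): no conditioning environment matches → elsewhere allophone [l].
Occurrence 2 (position 6): between two vowels → [l̥].
Occurrence 3 (position 9): no conditioning environment matches → elsewhere allophone [l].
Occurrence 4 (position 12): no conditioning environment matches → elsewhere allophone [l].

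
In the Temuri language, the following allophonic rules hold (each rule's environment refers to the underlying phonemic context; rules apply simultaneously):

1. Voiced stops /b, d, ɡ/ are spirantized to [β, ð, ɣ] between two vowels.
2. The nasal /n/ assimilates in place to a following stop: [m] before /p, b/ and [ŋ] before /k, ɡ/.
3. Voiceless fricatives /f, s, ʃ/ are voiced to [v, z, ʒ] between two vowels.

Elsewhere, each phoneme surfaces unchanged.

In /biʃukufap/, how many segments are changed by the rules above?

Segments that undergo a rule: /ʃ/ → [ʒ] (rule 3); /f/ → [v] (rule 3).
All other segments surface unchanged.

2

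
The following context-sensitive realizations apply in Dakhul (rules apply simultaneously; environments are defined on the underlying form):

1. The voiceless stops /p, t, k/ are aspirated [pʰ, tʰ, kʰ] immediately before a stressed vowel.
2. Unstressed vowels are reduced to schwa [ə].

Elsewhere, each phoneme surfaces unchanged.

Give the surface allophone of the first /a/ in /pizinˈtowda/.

/a/ — word-final, in an unstressed syllable — surfaces as [ə] (rule 2).

[ə]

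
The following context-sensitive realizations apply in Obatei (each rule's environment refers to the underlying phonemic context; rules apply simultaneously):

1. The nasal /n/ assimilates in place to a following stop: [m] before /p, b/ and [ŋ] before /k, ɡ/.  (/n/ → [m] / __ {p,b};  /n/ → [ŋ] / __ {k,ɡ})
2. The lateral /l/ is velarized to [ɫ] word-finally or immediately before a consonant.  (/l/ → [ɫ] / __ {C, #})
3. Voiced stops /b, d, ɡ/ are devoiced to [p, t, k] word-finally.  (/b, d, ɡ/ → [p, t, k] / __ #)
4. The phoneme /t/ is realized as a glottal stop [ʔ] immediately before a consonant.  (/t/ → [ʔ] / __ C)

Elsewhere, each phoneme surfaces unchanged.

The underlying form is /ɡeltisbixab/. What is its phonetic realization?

/ɡ/ — word-initial; rule 3 does not apply here → [ɡ].
/l/ — between /e/ and /t/, word-finally or immediately before a consonant — surfaces as [ɫ] (rule 2).
/t/ (between /l/ and /i/) fails the environment for rule 4, so it stays [t].
/b/ (between /s/ and /i/) fails the environment for rule 3, so it stays [b].
Rule 3 applies to /b/ (word-final: word-finally) → [p].

[ɡeɫtisbixap]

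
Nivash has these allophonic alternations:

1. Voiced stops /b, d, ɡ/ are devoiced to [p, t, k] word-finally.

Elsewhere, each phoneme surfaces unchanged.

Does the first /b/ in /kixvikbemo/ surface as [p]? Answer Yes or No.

No

/b/ (between /k/ and /e/): rule 1 targets it, but not word-finally → unchanged [b].
The actual realization is [b], not [p].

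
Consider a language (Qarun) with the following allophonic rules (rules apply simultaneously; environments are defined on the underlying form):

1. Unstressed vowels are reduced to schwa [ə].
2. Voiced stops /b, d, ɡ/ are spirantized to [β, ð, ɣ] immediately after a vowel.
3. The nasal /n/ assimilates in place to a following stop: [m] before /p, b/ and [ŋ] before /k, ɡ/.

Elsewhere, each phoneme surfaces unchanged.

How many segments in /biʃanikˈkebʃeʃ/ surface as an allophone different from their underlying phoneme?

Segments that undergo a rule: /i/ → [ə] (rule 1); /a/ → [ə] (rule 1); /i/ → [ə] (rule 1); /b/ → [β] (rule 2); /e/ → [ə] (rule 1).
All other segments surface unchanged.

5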